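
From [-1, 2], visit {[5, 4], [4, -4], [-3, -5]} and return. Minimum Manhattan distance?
34
(one optimal route: (-1, 2) → (5, 4) → (4, -4) → (-3, -5) → (-1, 2))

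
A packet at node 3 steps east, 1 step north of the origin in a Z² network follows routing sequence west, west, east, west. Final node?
(1, 1)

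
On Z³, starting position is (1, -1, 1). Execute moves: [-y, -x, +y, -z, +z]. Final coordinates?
(0, -1, 1)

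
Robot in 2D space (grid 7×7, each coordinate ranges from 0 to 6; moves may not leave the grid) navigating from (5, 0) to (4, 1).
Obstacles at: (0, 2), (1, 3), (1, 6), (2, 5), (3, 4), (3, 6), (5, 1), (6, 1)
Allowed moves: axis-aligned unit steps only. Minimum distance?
2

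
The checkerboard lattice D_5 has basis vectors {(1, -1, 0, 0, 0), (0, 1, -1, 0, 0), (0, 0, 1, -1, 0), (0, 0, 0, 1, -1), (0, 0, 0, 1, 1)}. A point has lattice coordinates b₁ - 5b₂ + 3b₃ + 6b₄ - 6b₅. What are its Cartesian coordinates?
(1, -6, 8, -3, -12)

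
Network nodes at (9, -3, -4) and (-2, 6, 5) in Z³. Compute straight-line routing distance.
16.8226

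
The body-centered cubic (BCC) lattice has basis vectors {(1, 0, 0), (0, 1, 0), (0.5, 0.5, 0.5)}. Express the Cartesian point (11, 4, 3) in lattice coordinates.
8b₁ + b₂ + 6b₃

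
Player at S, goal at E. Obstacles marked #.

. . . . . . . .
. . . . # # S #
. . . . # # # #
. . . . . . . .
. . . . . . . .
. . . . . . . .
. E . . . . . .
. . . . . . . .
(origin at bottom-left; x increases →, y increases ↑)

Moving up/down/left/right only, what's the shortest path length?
12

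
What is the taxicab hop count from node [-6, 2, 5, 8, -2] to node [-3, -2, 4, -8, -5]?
27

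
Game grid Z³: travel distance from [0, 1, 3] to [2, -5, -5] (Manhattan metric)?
16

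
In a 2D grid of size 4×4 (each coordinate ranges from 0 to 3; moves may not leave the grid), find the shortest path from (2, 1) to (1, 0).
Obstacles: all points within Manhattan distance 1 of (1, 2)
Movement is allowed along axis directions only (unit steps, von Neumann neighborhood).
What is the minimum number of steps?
2
(one shortest path: (2, 1) → (2, 0) → (1, 0))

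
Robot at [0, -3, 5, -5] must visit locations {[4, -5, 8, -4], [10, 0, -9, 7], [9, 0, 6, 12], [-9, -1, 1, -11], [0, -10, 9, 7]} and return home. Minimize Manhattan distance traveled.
148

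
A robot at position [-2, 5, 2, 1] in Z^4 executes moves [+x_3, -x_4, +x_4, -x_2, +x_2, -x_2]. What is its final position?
(-2, 4, 3, 1)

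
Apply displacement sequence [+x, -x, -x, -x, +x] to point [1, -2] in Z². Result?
(0, -2)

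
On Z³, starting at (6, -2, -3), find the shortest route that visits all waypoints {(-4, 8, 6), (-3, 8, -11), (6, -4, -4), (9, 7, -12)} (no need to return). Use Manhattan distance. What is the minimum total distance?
57
(one optimal route: (6, -2, -3) → (6, -4, -4) → (9, 7, -12) → (-3, 8, -11) → (-4, 8, 6))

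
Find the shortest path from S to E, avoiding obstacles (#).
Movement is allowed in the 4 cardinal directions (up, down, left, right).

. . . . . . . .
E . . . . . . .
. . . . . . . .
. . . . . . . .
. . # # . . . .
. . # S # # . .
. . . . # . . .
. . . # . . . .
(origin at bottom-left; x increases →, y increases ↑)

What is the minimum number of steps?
9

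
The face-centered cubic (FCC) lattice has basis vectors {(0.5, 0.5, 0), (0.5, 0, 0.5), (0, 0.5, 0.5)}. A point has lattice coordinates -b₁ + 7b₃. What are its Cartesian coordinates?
(-0.5, 3, 3.5)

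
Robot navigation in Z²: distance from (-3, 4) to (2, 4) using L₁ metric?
5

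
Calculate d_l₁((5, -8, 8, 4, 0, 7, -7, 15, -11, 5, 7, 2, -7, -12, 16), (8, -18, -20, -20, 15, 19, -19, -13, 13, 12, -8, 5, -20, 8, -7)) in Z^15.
237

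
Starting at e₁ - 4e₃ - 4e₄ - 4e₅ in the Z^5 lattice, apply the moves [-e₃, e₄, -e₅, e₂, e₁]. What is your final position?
(2, 1, -5, -3, -5)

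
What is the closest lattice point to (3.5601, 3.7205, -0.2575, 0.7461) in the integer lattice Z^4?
(4, 4, 0, 1)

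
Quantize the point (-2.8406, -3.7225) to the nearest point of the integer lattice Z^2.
(-3, -4)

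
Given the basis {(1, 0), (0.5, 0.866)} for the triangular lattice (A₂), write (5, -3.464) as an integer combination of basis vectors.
7b₁ - 4b₂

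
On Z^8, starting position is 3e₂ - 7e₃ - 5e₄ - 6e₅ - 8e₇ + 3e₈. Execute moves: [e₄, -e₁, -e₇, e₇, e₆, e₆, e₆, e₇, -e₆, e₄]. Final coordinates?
(-1, 3, -7, -3, -6, 2, -7, 3)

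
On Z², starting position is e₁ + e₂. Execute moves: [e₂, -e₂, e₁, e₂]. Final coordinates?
(2, 2)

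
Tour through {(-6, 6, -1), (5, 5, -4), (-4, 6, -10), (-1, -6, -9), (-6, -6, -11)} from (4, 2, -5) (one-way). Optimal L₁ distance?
53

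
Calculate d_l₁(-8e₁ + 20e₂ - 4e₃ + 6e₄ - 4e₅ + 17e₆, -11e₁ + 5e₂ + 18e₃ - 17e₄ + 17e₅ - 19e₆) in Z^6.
120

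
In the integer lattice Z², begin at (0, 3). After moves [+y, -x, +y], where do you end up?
(-1, 5)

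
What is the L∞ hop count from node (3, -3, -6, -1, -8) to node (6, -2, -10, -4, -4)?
4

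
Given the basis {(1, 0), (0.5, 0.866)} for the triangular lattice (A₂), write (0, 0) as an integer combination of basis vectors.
0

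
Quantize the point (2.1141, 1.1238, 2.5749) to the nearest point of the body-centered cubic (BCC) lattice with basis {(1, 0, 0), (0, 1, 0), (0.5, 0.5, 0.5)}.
(2, 1, 3)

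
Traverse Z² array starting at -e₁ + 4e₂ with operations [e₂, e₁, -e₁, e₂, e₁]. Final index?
(0, 6)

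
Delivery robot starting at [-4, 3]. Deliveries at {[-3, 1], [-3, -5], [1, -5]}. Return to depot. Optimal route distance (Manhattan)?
26
(one optimal route: (-4, 3) → (-3, 1) → (-3, -5) → (1, -5) → (-4, 3))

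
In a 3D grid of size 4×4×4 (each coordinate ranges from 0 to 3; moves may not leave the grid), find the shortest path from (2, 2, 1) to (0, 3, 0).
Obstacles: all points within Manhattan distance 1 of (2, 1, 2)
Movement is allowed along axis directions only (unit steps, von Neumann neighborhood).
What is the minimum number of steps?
4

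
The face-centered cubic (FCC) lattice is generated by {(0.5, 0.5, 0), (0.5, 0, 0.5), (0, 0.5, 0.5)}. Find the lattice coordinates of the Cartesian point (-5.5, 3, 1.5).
-4b₁ - 7b₂ + 10b₃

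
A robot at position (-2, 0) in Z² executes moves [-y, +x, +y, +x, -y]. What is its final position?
(0, -1)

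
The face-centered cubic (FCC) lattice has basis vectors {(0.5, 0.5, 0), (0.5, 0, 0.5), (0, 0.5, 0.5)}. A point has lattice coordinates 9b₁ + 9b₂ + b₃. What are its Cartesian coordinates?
(9, 5, 5)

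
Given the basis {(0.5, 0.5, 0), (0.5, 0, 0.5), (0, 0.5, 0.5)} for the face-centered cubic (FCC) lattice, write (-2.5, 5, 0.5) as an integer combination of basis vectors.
2b₁ - 7b₂ + 8b₃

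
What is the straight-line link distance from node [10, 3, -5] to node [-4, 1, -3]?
14.2829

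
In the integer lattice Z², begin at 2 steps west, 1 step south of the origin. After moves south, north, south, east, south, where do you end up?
(-1, -3)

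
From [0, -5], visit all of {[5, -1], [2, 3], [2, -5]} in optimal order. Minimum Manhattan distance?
16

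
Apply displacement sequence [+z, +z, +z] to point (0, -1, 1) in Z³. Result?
(0, -1, 4)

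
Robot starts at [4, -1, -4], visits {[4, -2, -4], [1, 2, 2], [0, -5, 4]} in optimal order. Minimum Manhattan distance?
24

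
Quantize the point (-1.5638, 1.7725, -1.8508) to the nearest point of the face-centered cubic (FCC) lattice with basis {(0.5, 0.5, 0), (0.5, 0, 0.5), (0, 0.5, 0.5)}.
(-1.5, 1.5, -2)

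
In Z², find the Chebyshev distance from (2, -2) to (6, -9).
7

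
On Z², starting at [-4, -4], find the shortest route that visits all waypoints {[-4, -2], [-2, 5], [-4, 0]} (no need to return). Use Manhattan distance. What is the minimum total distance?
11
(one optimal route: (-4, -4) → (-4, -2) → (-4, 0) → (-2, 5))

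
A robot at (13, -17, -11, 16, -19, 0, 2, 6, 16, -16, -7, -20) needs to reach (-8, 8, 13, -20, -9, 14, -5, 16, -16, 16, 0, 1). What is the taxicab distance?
239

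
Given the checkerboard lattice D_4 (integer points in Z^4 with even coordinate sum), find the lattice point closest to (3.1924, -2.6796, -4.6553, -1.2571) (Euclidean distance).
(3, -3, -5, -1)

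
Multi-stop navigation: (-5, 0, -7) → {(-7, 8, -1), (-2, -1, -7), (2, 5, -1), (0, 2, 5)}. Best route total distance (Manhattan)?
44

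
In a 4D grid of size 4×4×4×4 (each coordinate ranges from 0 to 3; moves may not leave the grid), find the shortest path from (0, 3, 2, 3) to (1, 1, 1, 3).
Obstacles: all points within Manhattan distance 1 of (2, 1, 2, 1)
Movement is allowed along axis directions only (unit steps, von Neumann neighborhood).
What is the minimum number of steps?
4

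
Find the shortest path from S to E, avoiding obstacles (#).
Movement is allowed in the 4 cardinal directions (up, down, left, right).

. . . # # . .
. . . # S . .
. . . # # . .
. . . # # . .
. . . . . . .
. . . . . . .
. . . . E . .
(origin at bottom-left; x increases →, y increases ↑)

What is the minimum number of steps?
7
(one shortest path: (4, 5) → (5, 5) → (5, 4) → (5, 3) → (5, 2) → (4, 2) → (4, 1) → (4, 0))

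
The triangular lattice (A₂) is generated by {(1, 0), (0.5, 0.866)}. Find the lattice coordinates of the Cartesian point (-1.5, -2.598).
-3b₂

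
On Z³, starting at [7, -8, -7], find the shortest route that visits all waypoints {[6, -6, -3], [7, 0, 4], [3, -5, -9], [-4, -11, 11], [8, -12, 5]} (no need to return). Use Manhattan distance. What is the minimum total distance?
66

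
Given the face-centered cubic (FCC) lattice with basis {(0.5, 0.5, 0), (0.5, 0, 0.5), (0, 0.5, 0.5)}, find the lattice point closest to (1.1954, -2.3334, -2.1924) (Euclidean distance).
(1.5, -2.5, -2)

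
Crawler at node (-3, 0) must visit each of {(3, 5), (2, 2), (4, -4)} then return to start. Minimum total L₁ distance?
32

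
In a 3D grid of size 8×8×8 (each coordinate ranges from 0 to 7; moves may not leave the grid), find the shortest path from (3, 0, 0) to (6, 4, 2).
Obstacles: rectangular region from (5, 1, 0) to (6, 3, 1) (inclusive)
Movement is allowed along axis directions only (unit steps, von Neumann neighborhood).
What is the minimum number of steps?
9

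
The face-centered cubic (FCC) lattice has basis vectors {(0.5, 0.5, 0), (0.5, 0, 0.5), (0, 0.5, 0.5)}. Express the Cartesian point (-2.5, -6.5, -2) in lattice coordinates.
-7b₁ + 2b₂ - 6b₃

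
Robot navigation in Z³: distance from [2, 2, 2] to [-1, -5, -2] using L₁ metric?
14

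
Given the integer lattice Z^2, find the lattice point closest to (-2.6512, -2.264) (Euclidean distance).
(-3, -2)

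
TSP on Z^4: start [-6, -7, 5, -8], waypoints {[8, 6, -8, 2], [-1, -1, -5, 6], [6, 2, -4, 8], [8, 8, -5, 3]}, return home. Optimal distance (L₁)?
118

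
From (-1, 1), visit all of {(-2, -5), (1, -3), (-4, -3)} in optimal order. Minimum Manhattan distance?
15
(one optimal route: (-1, 1) → (1, -3) → (-2, -5) → (-4, -3))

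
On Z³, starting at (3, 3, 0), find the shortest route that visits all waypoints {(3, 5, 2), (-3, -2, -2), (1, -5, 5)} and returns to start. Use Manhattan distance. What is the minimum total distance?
46
(one optimal route: (3, 3, 0) → (3, 5, 2) → (1, -5, 5) → (-3, -2, -2) → (3, 3, 0))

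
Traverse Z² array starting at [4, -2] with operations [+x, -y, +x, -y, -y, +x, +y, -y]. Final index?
(7, -5)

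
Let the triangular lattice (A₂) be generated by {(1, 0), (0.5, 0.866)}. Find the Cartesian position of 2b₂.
(1, 1.732)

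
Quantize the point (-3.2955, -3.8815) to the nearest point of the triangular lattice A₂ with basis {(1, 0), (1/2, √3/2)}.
(-3.5, -4.33)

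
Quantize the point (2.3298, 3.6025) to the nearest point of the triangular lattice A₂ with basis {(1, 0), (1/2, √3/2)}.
(2, 3.464)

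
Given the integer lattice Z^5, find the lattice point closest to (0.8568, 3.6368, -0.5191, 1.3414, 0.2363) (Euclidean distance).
(1, 4, -1, 1, 0)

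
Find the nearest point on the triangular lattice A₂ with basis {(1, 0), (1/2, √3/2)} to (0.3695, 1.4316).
(0, 1.732)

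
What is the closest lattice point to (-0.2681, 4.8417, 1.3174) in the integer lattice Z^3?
(0, 5, 1)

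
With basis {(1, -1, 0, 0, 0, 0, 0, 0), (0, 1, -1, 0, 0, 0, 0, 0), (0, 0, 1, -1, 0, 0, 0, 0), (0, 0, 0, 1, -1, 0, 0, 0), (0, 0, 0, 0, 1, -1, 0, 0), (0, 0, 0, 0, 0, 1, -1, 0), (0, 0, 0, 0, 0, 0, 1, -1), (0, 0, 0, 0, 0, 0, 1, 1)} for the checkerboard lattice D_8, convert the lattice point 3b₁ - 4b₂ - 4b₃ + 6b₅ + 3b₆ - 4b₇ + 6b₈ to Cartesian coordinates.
(3, -7, 0, 4, 6, -3, -1, 10)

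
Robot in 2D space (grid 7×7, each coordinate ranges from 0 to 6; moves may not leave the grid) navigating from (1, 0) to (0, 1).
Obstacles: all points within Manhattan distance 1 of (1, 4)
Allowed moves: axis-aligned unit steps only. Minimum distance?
2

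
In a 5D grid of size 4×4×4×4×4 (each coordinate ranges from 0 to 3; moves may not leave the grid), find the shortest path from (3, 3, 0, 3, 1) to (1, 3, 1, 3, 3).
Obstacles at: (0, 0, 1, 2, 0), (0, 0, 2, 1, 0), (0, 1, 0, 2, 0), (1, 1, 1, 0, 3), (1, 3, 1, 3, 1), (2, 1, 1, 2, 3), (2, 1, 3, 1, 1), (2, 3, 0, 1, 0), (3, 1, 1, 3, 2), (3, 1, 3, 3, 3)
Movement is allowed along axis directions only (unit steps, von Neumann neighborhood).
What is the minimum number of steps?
5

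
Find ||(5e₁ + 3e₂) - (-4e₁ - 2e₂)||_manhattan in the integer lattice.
14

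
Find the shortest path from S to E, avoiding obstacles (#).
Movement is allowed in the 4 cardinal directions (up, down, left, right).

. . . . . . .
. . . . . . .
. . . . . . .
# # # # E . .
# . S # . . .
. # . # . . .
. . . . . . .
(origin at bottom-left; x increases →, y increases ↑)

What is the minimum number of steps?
7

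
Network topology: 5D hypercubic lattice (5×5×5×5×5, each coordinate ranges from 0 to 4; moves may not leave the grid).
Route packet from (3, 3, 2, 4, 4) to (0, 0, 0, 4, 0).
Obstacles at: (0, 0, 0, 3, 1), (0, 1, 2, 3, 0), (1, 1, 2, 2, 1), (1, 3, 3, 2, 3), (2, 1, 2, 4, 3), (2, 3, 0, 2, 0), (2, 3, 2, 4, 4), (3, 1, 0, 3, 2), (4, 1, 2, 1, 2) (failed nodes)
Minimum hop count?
12
(one shortest path: (3, 3, 2, 4, 4) → (3, 2, 2, 4, 4) → (2, 2, 2, 4, 4) → (1, 2, 2, 4, 4) → (0, 2, 2, 4, 4) → (0, 1, 2, 4, 4) → (0, 0, 2, 4, 4) → (0, 0, 1, 4, 4) → (0, 0, 0, 4, 4) → (0, 0, 0, 4, 3) → (0, 0, 0, 4, 2) → (0, 0, 0, 4, 1) → (0, 0, 0, 4, 0))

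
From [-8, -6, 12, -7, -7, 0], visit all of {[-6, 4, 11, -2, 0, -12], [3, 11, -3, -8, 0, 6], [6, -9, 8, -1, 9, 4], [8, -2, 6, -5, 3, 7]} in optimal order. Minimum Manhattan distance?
149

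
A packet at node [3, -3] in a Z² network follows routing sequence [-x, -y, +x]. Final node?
(3, -4)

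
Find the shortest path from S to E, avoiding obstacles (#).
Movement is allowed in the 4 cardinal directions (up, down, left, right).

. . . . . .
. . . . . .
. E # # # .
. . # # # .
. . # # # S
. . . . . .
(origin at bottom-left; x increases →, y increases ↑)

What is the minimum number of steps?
8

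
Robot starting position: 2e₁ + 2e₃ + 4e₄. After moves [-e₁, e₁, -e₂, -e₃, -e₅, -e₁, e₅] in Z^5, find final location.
(1, -1, 1, 4, 0)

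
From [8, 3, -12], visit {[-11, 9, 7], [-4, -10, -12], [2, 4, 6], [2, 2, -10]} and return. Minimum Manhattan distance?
116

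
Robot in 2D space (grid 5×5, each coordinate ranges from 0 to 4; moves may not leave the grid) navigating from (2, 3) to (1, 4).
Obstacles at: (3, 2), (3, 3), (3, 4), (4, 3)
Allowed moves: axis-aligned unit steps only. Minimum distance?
2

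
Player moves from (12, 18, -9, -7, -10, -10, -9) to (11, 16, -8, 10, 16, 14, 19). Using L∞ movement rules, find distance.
28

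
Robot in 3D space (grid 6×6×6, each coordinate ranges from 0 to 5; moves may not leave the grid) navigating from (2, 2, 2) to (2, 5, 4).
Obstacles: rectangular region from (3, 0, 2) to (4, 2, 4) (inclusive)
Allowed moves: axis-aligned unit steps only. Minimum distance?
5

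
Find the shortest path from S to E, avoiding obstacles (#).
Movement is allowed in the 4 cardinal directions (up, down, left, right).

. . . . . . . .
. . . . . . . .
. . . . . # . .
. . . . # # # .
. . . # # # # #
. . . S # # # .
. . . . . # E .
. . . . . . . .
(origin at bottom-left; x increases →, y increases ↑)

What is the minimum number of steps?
6
(one shortest path: (3, 2) → (3, 1) → (4, 1) → (4, 0) → (5, 0) → (6, 0) → (6, 1))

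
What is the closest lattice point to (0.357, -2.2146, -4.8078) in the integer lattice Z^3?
(0, -2, -5)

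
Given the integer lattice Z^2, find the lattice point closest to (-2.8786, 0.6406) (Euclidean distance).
(-3, 1)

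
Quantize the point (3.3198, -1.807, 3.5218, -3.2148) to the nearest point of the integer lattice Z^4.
(3, -2, 4, -3)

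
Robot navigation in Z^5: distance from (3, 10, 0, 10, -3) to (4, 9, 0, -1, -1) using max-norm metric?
11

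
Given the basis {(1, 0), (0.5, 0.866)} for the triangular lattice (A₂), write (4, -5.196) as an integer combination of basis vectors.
7b₁ - 6b₂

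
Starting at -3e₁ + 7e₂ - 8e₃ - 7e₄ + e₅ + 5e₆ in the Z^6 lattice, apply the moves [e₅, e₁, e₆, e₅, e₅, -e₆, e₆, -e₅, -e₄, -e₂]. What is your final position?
(-2, 6, -8, -8, 3, 6)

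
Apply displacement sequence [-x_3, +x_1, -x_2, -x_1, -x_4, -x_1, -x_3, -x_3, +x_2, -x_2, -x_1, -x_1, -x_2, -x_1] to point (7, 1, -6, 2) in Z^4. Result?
(3, -1, -9, 1)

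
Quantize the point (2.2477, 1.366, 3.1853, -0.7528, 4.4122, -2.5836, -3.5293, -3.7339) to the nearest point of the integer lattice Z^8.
(2, 1, 3, -1, 4, -3, -4, -4)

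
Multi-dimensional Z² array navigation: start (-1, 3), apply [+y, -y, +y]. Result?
(-1, 4)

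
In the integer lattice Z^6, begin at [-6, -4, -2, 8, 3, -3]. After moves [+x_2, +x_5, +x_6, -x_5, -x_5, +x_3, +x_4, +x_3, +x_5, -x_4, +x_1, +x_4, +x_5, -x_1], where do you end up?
(-6, -3, 0, 9, 4, -2)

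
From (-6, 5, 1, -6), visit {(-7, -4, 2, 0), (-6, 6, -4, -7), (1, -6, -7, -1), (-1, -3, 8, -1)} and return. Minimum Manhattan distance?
86
(one optimal route: (-6, 5, 1, -6) → (-7, -4, 2, 0) → (-1, -3, 8, -1) → (1, -6, -7, -1) → (-6, 6, -4, -7) → (-6, 5, 1, -6))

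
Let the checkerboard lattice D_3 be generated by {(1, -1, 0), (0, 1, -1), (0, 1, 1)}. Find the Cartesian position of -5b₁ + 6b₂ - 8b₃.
(-5, 3, -14)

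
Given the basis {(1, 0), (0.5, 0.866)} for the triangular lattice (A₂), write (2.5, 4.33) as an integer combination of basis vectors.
5b₂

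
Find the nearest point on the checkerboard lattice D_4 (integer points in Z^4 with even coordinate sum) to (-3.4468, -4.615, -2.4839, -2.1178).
(-3, -5, -2, -2)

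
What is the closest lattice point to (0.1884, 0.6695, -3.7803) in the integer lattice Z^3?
(0, 1, -4)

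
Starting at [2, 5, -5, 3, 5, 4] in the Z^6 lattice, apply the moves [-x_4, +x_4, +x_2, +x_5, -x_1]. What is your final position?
(1, 6, -5, 3, 6, 4)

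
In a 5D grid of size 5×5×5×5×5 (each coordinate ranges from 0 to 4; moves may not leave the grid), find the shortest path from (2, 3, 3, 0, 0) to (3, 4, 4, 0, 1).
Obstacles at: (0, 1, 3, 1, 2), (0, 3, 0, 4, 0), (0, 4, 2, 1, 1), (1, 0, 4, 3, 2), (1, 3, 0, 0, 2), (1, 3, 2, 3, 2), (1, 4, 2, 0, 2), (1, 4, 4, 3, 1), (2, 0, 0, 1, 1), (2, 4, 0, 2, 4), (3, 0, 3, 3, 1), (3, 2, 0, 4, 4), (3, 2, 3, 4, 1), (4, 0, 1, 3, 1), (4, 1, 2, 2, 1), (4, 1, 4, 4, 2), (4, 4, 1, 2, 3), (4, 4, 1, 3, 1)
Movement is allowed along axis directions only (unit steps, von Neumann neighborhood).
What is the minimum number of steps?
4
(one shortest path: (2, 3, 3, 0, 0) → (3, 3, 3, 0, 0) → (3, 4, 3, 0, 0) → (3, 4, 4, 0, 0) → (3, 4, 4, 0, 1))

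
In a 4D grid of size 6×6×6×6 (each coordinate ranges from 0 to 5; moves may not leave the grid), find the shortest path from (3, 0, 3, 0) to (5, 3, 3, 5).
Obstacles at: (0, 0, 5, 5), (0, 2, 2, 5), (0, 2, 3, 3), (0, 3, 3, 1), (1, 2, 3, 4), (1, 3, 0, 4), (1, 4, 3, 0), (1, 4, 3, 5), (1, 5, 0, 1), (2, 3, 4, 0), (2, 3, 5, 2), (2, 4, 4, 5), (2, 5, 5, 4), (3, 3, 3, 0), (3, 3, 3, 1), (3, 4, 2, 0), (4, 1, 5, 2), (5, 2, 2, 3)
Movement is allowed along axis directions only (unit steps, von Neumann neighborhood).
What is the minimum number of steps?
10
(one shortest path: (3, 0, 3, 0) → (4, 0, 3, 0) → (5, 0, 3, 0) → (5, 1, 3, 0) → (5, 2, 3, 0) → (5, 3, 3, 0) → (5, 3, 3, 1) → (5, 3, 3, 2) → (5, 3, 3, 3) → (5, 3, 3, 4) → (5, 3, 3, 5))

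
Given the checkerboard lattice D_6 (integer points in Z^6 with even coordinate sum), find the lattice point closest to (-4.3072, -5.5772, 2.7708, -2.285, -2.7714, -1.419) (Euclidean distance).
(-4, -5, 3, -2, -3, -1)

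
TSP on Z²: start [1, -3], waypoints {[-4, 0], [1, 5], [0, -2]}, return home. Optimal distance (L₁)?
26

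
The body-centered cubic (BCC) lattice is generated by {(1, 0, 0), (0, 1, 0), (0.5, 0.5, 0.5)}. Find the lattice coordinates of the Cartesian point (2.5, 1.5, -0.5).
3b₁ + 2b₂ - b₃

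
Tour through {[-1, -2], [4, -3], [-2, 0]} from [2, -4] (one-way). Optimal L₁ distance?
12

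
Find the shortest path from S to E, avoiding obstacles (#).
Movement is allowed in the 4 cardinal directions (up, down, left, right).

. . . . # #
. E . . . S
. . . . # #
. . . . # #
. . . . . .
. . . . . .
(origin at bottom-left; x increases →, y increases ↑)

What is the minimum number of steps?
4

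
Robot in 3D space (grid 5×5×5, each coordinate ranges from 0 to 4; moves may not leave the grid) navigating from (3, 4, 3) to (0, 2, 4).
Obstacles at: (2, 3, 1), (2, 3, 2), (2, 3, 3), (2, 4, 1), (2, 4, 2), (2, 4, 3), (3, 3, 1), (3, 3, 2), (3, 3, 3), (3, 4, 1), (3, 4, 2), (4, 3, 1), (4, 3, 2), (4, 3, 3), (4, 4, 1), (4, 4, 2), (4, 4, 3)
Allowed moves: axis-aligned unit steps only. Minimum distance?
6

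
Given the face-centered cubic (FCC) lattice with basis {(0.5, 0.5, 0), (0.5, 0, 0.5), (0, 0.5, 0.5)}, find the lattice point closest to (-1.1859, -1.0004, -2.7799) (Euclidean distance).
(-1, -1, -3)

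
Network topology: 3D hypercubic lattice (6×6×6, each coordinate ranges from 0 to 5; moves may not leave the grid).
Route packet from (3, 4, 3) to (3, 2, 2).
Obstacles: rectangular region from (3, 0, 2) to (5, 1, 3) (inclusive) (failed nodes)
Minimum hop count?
3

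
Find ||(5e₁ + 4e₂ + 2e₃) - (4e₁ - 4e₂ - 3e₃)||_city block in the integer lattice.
14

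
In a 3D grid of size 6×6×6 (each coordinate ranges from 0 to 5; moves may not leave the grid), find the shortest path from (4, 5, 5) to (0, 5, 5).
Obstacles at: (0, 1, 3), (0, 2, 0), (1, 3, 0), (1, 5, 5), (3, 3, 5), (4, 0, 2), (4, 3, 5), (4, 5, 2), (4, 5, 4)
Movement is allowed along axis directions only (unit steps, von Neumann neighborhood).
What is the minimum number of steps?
6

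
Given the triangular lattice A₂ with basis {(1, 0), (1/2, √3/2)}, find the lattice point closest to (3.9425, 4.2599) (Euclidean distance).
(3.5, 4.33)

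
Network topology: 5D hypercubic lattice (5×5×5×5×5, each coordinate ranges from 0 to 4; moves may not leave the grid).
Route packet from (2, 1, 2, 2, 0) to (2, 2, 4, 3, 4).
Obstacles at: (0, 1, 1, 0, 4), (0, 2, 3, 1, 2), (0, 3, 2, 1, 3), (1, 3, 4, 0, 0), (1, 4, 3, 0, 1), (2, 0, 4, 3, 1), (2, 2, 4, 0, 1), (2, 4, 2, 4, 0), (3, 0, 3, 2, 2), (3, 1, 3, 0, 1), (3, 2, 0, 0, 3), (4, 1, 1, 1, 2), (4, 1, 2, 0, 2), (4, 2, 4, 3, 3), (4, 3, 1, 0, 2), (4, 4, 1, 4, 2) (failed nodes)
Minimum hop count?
8
(one shortest path: (2, 1, 2, 2, 0) → (2, 2, 2, 2, 0) → (2, 2, 3, 2, 0) → (2, 2, 4, 2, 0) → (2, 2, 4, 3, 0) → (2, 2, 4, 3, 1) → (2, 2, 4, 3, 2) → (2, 2, 4, 3, 3) → (2, 2, 4, 3, 4))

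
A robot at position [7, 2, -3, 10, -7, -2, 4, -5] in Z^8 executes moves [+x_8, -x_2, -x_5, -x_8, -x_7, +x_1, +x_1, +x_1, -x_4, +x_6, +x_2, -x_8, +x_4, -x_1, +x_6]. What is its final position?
(9, 2, -3, 10, -8, 0, 3, -6)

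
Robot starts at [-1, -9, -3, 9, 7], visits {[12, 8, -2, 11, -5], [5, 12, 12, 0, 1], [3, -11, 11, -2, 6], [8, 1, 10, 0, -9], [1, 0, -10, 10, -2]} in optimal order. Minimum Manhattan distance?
156
(one optimal route: (-1, -9, -3, 9, 7) → (1, 0, -10, 10, -2) → (12, 8, -2, 11, -5) → (8, 1, 10, 0, -9) → (5, 12, 12, 0, 1) → (3, -11, 11, -2, 6))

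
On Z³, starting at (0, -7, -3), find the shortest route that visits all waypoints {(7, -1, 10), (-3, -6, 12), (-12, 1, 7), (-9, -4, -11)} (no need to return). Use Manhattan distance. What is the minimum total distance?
84
(one optimal route: (0, -7, -3) → (-9, -4, -11) → (-12, 1, 7) → (-3, -6, 12) → (7, -1, 10))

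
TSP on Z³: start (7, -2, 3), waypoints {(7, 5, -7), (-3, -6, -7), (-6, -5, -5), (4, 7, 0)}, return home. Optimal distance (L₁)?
78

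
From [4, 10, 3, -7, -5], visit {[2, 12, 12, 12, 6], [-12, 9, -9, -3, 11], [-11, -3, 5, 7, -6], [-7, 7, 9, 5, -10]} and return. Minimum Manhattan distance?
210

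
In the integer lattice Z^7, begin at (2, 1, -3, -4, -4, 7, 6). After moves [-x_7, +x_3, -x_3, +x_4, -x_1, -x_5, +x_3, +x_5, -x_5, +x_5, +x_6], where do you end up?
(1, 1, -2, -3, -4, 8, 5)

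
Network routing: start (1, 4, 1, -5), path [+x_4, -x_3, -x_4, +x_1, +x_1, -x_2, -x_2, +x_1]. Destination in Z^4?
(4, 2, 0, -5)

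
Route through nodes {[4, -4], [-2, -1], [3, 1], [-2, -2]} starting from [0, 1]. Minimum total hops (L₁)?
18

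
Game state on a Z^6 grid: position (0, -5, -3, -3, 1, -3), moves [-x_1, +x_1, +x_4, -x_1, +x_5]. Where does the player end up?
(-1, -5, -3, -2, 2, -3)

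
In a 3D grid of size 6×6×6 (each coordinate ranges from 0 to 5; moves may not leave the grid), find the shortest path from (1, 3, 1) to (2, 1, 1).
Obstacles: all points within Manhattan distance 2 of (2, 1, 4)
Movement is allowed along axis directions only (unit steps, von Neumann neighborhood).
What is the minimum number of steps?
3
(one shortest path: (1, 3, 1) → (2, 3, 1) → (2, 2, 1) → (2, 1, 1))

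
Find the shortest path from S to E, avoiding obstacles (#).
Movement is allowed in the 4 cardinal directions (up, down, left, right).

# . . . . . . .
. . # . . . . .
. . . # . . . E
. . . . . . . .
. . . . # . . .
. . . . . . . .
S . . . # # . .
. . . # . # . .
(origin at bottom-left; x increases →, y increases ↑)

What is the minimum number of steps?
11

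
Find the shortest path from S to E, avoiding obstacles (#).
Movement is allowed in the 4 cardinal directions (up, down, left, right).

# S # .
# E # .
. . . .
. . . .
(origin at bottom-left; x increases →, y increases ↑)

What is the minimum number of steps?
1
(one shortest path: (1, 3) → (1, 2))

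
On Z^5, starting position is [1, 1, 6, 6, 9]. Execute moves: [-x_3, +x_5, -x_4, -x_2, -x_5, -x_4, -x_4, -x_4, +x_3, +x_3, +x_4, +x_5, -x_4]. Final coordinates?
(1, 0, 7, 2, 10)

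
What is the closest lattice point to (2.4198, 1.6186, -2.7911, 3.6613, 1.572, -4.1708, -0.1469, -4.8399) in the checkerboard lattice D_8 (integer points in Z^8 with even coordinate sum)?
(2, 2, -3, 4, 2, -4, 0, -5)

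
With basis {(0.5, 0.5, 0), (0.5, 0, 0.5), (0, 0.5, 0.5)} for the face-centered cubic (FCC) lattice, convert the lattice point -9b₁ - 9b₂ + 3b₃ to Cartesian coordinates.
(-9, -3, -3)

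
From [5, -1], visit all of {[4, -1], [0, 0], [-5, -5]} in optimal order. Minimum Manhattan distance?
16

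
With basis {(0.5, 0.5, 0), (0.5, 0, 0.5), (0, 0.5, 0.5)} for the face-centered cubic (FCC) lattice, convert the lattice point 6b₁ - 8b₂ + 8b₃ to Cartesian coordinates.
(-1, 7, 0)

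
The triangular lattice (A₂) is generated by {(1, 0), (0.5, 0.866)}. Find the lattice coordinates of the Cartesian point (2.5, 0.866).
2b₁ + b₂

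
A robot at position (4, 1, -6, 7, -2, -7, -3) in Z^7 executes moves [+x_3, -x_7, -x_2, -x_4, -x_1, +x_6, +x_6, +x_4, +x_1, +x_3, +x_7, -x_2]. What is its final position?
(4, -1, -4, 7, -2, -5, -3)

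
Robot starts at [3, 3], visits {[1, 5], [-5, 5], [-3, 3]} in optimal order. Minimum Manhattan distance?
14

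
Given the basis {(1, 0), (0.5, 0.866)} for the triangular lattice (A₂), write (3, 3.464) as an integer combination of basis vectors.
b₁ + 4b₂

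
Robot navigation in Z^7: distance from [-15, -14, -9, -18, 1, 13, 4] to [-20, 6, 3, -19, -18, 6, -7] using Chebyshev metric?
20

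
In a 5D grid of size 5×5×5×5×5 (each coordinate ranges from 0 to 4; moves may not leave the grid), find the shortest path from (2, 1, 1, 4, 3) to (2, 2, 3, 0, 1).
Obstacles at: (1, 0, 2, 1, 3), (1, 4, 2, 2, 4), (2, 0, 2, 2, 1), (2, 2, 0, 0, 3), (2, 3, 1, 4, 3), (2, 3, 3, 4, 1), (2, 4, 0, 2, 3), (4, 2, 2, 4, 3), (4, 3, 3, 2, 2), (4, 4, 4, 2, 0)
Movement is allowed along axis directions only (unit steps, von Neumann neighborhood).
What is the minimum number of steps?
9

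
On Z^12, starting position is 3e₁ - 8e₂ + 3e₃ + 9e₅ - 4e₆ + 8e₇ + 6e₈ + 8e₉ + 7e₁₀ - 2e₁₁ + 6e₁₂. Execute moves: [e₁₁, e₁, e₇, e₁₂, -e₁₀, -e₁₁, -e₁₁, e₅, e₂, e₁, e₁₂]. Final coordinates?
(5, -7, 3, 0, 10, -4, 9, 6, 8, 6, -3, 8)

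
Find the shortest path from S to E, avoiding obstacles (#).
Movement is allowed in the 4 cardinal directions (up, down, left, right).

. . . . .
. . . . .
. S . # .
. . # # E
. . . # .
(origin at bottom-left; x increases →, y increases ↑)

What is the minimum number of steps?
6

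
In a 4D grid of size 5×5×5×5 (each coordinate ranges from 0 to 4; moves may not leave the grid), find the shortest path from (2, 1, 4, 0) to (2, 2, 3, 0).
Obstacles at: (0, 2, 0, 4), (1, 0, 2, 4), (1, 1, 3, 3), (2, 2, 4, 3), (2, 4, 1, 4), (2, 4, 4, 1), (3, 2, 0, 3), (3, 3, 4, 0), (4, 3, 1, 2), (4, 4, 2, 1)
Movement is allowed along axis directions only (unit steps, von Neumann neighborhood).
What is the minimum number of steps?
2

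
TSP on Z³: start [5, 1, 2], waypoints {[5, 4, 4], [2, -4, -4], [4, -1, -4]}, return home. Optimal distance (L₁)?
38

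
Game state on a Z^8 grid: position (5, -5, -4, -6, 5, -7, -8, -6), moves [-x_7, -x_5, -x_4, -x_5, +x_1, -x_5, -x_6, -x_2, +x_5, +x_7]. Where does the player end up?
(6, -6, -4, -7, 3, -8, -8, -6)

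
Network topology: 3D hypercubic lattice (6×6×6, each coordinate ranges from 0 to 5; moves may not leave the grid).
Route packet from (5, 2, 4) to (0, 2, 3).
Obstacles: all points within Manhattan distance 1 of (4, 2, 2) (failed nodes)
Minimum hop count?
6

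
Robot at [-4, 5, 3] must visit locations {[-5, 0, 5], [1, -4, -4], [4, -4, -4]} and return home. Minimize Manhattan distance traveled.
54
(one optimal route: (-4, 5, 3) → (-5, 0, 5) → (1, -4, -4) → (4, -4, -4) → (-4, 5, 3))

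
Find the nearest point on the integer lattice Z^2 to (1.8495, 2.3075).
(2, 2)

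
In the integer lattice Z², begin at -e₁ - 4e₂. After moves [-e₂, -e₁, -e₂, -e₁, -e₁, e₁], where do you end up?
(-3, -6)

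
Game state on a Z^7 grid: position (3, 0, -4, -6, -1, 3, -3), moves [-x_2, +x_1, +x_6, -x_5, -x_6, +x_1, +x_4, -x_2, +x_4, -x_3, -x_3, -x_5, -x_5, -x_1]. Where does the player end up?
(4, -2, -6, -4, -4, 3, -3)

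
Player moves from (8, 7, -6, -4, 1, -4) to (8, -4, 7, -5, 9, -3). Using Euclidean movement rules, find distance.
18.868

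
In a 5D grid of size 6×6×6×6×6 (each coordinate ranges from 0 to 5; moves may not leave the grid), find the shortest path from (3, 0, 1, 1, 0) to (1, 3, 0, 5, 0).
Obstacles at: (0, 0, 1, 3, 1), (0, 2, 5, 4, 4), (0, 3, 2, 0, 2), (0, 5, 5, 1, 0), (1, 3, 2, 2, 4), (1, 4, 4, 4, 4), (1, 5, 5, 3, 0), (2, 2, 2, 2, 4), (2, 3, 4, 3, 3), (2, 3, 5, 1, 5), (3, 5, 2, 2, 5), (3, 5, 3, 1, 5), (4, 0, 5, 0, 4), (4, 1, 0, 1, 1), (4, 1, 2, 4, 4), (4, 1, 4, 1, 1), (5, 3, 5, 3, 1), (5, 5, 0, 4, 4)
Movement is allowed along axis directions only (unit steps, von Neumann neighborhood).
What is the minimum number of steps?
10
(one shortest path: (3, 0, 1, 1, 0) → (2, 0, 1, 1, 0) → (1, 0, 1, 1, 0) → (1, 1, 1, 1, 0) → (1, 2, 1, 1, 0) → (1, 3, 1, 1, 0) → (1, 3, 0, 1, 0) → (1, 3, 0, 2, 0) → (1, 3, 0, 3, 0) → (1, 3, 0, 4, 0) → (1, 3, 0, 5, 0))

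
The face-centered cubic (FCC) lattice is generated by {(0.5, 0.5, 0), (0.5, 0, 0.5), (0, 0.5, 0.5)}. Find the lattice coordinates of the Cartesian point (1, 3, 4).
2b₂ + 6b₃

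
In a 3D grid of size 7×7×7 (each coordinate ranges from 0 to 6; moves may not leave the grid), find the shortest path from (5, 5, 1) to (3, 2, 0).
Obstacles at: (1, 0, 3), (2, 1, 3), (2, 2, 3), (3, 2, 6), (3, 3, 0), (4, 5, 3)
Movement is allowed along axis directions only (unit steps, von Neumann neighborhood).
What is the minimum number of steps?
6
(one shortest path: (5, 5, 1) → (4, 5, 1) → (3, 5, 1) → (3, 4, 1) → (3, 3, 1) → (3, 2, 1) → (3, 2, 0))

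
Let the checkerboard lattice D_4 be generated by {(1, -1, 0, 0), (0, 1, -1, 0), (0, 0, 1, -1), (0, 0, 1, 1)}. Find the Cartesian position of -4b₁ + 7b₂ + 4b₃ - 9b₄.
(-4, 11, -12, -13)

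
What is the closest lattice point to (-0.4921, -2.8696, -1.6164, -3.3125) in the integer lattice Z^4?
(0, -3, -2, -3)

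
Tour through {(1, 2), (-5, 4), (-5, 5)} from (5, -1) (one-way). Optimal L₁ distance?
16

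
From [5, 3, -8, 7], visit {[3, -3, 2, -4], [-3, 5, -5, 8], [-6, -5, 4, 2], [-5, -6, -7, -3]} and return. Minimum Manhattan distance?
106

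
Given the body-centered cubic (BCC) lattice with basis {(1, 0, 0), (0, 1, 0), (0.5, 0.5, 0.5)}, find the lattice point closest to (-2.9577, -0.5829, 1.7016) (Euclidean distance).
(-2.5, -0.5, 1.5)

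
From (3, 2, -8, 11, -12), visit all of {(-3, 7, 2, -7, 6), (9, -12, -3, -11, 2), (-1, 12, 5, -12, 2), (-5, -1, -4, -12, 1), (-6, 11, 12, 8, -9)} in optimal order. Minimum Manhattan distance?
161
(one optimal route: (3, 2, -8, 11, -12) → (-6, 11, 12, 8, -9) → (-1, 12, 5, -12, 2) → (-3, 7, 2, -7, 6) → (-5, -1, -4, -12, 1) → (9, -12, -3, -11, 2))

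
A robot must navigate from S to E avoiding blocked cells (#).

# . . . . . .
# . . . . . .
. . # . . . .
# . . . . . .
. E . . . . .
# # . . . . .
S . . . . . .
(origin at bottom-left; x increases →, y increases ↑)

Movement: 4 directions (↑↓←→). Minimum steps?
5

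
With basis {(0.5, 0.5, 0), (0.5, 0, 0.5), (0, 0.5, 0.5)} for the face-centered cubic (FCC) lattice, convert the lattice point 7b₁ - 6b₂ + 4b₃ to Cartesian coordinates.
(0.5, 5.5, -1)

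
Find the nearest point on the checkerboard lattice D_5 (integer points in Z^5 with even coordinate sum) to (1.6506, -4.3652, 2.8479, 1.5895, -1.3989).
(2, -4, 3, 2, -1)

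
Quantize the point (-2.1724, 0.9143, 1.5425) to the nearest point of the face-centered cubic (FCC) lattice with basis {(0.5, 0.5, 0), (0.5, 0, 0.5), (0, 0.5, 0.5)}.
(-2.5, 1, 1.5)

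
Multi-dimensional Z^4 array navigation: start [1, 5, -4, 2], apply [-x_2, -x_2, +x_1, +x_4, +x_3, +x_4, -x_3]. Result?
(2, 3, -4, 4)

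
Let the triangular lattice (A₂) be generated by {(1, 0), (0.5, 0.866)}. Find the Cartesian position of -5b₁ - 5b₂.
(-7.5, -4.33)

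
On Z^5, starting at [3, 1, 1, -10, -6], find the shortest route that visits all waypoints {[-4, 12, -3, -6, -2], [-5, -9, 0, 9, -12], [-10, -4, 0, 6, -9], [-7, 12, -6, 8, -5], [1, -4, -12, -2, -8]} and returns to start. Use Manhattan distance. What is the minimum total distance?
168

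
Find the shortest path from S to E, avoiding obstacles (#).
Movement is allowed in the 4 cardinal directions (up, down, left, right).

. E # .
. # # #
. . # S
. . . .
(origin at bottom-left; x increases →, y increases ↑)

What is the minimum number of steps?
8
(one shortest path: (3, 1) → (3, 0) → (2, 0) → (1, 0) → (0, 0) → (0, 1) → (0, 2) → (0, 3) → (1, 3))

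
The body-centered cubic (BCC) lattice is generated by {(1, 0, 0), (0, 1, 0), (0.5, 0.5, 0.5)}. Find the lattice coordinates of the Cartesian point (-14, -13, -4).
-10b₁ - 9b₂ - 8b₃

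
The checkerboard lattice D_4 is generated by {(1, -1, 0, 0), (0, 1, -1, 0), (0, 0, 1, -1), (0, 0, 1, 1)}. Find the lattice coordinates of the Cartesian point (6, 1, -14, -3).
6b₁ + 7b₂ - 2b₃ - 5b₄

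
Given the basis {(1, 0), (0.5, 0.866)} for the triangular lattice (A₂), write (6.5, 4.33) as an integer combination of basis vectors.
4b₁ + 5b₂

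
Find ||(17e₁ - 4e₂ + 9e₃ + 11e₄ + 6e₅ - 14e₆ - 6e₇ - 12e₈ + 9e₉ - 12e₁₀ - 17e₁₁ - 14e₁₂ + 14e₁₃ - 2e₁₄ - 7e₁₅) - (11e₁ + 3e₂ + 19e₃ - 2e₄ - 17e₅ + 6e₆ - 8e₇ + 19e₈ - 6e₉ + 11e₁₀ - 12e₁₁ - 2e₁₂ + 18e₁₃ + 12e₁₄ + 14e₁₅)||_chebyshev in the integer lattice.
31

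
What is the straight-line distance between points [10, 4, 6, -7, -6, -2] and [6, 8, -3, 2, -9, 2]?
14.7986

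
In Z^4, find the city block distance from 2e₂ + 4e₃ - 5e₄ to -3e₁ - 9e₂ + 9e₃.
24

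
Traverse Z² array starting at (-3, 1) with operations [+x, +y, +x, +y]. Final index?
(-1, 3)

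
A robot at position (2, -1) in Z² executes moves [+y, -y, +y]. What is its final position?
(2, 0)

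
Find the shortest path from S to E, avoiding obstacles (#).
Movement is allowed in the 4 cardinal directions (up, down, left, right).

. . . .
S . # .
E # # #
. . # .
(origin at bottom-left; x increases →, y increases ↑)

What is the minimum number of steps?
1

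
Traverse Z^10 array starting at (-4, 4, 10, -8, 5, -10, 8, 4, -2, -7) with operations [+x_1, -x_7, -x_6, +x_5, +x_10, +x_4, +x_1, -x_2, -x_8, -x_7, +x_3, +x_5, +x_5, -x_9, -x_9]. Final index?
(-2, 3, 11, -7, 8, -11, 6, 3, -4, -6)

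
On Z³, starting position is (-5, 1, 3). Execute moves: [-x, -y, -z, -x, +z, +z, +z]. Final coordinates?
(-7, 0, 5)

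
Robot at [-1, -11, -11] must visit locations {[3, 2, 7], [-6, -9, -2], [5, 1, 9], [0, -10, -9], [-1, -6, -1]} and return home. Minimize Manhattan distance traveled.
88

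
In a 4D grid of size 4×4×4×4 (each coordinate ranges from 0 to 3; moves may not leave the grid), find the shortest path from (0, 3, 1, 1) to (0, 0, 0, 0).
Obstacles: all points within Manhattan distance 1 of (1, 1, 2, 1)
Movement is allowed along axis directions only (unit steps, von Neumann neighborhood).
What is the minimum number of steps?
5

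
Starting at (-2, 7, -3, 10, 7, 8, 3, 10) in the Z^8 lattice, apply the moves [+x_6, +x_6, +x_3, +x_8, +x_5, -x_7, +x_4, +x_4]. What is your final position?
(-2, 7, -2, 12, 8, 10, 2, 11)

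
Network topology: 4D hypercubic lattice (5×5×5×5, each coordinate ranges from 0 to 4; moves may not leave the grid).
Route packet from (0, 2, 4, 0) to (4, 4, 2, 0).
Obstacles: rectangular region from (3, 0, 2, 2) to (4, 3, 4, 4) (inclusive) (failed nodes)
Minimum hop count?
8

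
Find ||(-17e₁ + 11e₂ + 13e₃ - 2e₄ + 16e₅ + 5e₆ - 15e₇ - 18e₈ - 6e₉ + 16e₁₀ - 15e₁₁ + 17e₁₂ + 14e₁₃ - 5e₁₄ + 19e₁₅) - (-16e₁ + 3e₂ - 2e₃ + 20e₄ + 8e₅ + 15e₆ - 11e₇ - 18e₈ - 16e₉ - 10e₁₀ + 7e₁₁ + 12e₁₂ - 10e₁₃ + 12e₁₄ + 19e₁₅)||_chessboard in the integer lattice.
26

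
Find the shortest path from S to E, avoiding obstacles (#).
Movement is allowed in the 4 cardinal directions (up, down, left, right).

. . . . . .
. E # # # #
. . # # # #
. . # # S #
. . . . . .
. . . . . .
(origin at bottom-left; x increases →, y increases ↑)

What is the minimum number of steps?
7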